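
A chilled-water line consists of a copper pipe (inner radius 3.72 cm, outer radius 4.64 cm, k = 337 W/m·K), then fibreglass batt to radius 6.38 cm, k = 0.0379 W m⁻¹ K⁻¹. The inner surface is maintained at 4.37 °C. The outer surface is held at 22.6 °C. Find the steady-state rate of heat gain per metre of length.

Q' = 13.6 W/m

Series thermal resistances, inner to outer:
  R'_copper = ln(0.0464/0.0372)/(2πk) = 0.2210/(2π·337) = 1.044×10^-4 m·K/W
  R'_fibreglass batt = ln(0.0638/0.0464)/(2πk) = 0.3185/(2π·0.0379) = 1.337 m·K/W
ΣR = 1.044×10^-4 + 1.337 = 1.337 m·K/W
Q' = ΔT/ΣR = (4.37 °C − 22.6 °C)/1.337 = -13.6 W/m
(Negative Q' ⇒ heat flows inward; heat gain = 13.6 W/m.)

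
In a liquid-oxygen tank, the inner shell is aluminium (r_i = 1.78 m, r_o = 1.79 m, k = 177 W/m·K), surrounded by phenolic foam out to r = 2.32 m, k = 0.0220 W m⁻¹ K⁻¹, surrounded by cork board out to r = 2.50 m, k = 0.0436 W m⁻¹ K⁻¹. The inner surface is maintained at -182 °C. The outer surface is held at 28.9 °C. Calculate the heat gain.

Q = 407 W

Resistance network (inner→outer):
  R_aluminium = (1/1.78 − 1/1.79)/(4πk) = 0.003139/(4π·177) = 1.411×10^-6 K/W
  R_phenolic foam = (1/1.79 − 1/2.32)/(4πk) = 0.1276/(4π·0.0220) = 0.4616 K/W
  R_cork board = (1/2.32 − 1/2.50)/(4πk) = 0.03103/(4π·0.0436) = 0.05664 K/W
ΣR = 1.411×10^-6 + 0.4616 + 0.05664 = 0.5182 K/W
Q = ΔT/ΣR = (-182 °C − 28.9 °C)/0.5182 = -407 W
(Negative Q ⇒ heat flows inward; heat gain = 407 W.)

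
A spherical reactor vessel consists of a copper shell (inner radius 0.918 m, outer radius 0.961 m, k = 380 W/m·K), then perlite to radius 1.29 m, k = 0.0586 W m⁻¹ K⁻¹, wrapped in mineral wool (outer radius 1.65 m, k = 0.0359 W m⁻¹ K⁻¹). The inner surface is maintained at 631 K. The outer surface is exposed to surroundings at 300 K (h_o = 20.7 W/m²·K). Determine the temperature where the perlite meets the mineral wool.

Series thermal resistances, inner to outer:
  R_copper = (1/0.918 − 1/0.961)/(4πk) = 0.04874/(4π·380) = 1.021×10^-5 K/W
  R_perlite = (1/0.961 − 1/1.29)/(4πk) = 0.2654/(4π·0.0586) = 0.3604 K/W
  R_mineral wool = (1/1.29 − 1/1.65)/(4πk) = 0.1691/(4π·0.0359) = 0.3749 K/W
  R_conv,out = 1/(4πr²h) = 1/(4π·1.65²·20.7) = 0.001412 K/W
ΣR = 1.021×10^-5 + 0.3604 + 0.3749 + 0.001412 = 0.7367 K/W
Q = ΔT/ΣR = (631 K − 300 K)/0.7367 = 449.3 W
From the inner boundary to the perlite/mineral wool interface, ΣR_partial = 0.3604 K/W.
T_interface = T_in − Q·ΣR_partial = 631 K − (449.3)(0.3604) = 469 K

T = 469 K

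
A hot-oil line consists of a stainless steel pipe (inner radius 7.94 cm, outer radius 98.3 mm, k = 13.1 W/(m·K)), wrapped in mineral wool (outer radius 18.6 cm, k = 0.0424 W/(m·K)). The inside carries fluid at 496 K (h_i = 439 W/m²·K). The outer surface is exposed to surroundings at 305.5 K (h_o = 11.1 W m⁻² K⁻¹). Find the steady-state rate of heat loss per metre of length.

Q' = 76.9 W/m

Treat each layer as a resistance in series:
  R'_conv,in = 1/(2πr h) = 1/(2π·0.0794·439) = 0.004566 m·K/W
  R'_stainless steel = ln(0.0983/0.0794)/(2πk) = 0.2135/(2π·13.1) = 0.002594 m·K/W
  R'_mineral wool = ln(0.186/0.0983)/(2πk) = 0.6377/(2π·0.0424) = 2.394 m·K/W
  R'_conv,out = 1/(2πr h) = 1/(2π·0.186·11.1) = 0.07709 m·K/W
ΣR = 0.004566 + 0.002594 + 2.394 + 0.07709 = 2.478 m·K/W
Q' = ΔT/ΣR = (496 K − 305.5 K)/2.478 = 76.9 W/m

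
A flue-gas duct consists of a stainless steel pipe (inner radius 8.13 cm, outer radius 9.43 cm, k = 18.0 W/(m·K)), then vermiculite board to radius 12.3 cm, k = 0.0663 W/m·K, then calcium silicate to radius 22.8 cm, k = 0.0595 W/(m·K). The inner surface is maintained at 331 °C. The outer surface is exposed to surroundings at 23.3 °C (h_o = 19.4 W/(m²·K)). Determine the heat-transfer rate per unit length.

Resistance network (inner→outer):
  R'_stainless steel = ln(0.0943/0.0813)/(2πk) = 0.1483/(2π·18.0) = 0.001312 m·K/W
  R'_vermiculite board = ln(0.123/0.0943)/(2πk) = 0.2657/(2π·0.0663) = 0.6378 m·K/W
  R'_calcium silicate = ln(0.228/0.123)/(2πk) = 0.6172/(2π·0.0595) = 1.651 m·K/W
  R'_conv,out = 1/(2πr h) = 1/(2π·0.228·19.4) = 0.03598 m·K/W
ΣR = 0.001312 + 0.6378 + 1.651 + 0.03598 = 2.326 m·K/W
Q' = ΔT/ΣR = (331 °C − 23.3 °C)/2.326 = 132 W/m

Q' = 132 W/m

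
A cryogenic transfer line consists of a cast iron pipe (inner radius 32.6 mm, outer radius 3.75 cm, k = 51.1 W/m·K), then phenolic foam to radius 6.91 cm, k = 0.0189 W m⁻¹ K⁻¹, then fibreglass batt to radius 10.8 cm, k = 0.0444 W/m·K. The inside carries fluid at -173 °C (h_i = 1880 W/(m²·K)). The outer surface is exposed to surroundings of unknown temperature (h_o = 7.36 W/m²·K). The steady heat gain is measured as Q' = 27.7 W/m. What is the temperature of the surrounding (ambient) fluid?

T_out = 19.5 °C

Series resistances:
  R'_conv,in = 1/(2πr h) = 1/(2π·0.0326·1880) = 0.002597 m·K/W
  R'_cast iron = ln(0.0375/0.0326)/(2πk) = 0.1400/(2π·51.1) = 4.361×10^-4 m·K/W
  R'_phenolic foam = ln(0.0691/0.0375)/(2πk) = 0.6112/(2π·0.0189) = 5.147 m·K/W
  R'_fibreglass batt = ln(0.108/0.0691)/(2πk) = 0.4466/(2π·0.0444) = 1.601 m·K/W
  R'_conv,out = 1/(2πr h) = 1/(2π·0.108·7.36) = 0.2002 m·K/W
ΣR = 6.951 m·K/W
ΔT = Q'·ΣR = 27.7 × 6.951 = 192.5 K
Heat flows inward, so T_out = T_in + ΔT = -173 + 192.5 = 19.5 °C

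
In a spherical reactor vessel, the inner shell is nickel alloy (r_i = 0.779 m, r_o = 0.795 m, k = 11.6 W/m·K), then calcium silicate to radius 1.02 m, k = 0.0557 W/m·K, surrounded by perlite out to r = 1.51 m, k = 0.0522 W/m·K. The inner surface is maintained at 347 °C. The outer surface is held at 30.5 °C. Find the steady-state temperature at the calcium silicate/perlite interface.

Treat each layer as a resistance in series:
  R_nickel alloy = (1/0.779 − 1/0.795)/(4πk) = 0.02584/(4π·11.6) = 1.772×10^-4 K/W
  R_calcium silicate = (1/0.795 − 1/1.02)/(4πk) = 0.2775/(4π·0.0557) = 0.3964 K/W
  R_perlite = (1/1.02 − 1/1.51)/(4πk) = 0.3181/(4π·0.0522) = 0.4850 K/W
ΣR = 1.772×10^-4 + 0.3964 + 0.4850 = 0.8816 K/W
Q = ΔT/ΣR = (347 °C − 30.5 °C)/0.8816 = 359.0 W
From the inner boundary to the calcium silicate/perlite interface, ΣR_partial = 0.3966 K/W.
T_interface = T_in − Q·ΣR_partial = 347 °C − (359.0)(0.3966) = 205 °C

T = 205 °C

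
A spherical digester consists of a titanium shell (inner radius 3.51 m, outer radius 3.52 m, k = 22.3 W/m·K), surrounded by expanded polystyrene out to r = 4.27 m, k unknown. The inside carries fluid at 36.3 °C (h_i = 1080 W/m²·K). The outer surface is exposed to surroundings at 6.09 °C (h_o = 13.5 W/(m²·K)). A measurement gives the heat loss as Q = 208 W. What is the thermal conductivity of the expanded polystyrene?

ΣR = ΔT/Q = |36.3 − 6.09|/208 = 0.1452 K/W
Known resistances:
  R_conv,in = 1/(4πr²h) = 1/(4π·3.51²·1080) = 5.981×10^-6 K/W
  R_titanium = (1/3.51 − 1/3.52)/(4πk) = 8.094×10^-4/(4π·22.3) = 2.888×10^-6 K/W
  R_conv,out = 1/(4πr²h) = 1/(4π·4.27²·13.5) = 3.233×10^-4 K/W
R_expanded polystyrene = ΣR − ΣR_known = 0.1452 − 3.322×10^-4 = 0.1449 K/W
(1/r₁−1/r₂)/(4πk) = 0.1449 ⇒ k = 0.04990/(4π·0.1449) = 0.0274 W/m·K

k = 0.0274 W/m·K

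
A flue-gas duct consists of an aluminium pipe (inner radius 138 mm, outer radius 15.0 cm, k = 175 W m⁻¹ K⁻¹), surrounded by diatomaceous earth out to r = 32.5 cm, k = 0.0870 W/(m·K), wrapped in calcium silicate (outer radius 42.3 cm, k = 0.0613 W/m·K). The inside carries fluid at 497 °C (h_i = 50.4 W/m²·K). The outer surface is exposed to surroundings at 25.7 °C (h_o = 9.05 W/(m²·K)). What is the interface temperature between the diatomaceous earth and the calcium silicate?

T = 184 °C

Resistance network (inner→outer):
  R'_conv,in = 1/(2πr h) = 1/(2π·0.138·50.4) = 0.02288 m·K/W
  R'_aluminium = ln(0.150/0.138)/(2πk) = 0.08338/(2π·175) = 7.583×10^-5 m·K/W
  R'_diatomaceous earth = ln(0.325/0.150)/(2πk) = 0.7732/(2π·0.0870) = 1.414 m·K/W
  R'_calcium silicate = ln(0.423/0.325)/(2πk) = 0.2635/(2π·0.0613) = 0.6843 m·K/W
  R'_conv,out = 1/(2πr h) = 1/(2π·0.423·9.05) = 0.04157 m·K/W
ΣR = 0.02288 + 7.583×10^-5 + 1.414 + 0.6843 + 0.04157 = 2.163 m·K/W
Q' = ΔT/ΣR = (497 °C − 25.7 °C)/2.163 = 217.9 W/m
From the inner boundary to the diatomaceous earth/calcium silicate interface, ΣR_partial = 1.437 m·K/W.
T_interface = T_in − Q'·ΣR_partial = 497 °C − (217.9)(1.437) = 184 °C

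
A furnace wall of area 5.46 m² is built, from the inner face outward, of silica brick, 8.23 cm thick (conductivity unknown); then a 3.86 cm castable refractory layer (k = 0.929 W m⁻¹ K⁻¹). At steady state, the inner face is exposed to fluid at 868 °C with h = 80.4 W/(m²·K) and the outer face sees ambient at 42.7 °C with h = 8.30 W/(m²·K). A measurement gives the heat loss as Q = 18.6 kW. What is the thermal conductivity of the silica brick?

ΣR = ΔT/Q = |868 − 42.7|/18600 = 0.04437 K/W
Known resistances:
  R_conv,in = 1/(hA) = 1/(80.4·5.46) = 0.002278 K/W
  R_castable refractory = L/(kA) = 0.0386/(0.929·5.46) = 0.007610 K/W
  R_conv,out = 1/(hA) = 1/(8.30·5.46) = 0.02207 K/W
R_silica brick = ΣR − ΣR_known = 0.04437 − 0.03196 = 0.01241 K/W
L/(kA) = 0.01241 ⇒ k = 0.0823/(0.01241·5.46) = 1.21 W/m·K

k = 1.21 W/m·K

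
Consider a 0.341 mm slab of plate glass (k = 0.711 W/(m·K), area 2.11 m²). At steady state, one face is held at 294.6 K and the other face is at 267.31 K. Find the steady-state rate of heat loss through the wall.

Q = 120 kW

Q = kA·ΔT/L = 0.711 × 2.11 × |294.6 K − 267.31 K| / 3.41×10^-4 = 1.20×10^5 W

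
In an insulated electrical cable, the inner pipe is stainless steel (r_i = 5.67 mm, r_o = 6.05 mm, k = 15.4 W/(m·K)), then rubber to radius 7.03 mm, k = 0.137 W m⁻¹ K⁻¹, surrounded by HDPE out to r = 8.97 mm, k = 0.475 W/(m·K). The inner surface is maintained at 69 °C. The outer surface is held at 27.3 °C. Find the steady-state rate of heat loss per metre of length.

Resistance network (inner→outer):
  R'_stainless steel = ln(0.00605/0.00567)/(2πk) = 0.06487/(2π·15.4) = 6.704×10^-4 m·K/W
  R'_rubber = ln(0.00703/0.00605)/(2πk) = 0.1501/(2π·0.137) = 0.1744 m·K/W
  R'_HDPE = ln(0.00897/0.00703)/(2πk) = 0.2437/(2π·0.475) = 0.08165 m·K/W
ΣR = 6.704×10^-4 + 0.1744 + 0.08165 = 0.2567 m·K/W
Q' = ΔT/ΣR = (69 °C − 27.3 °C)/0.2567 = 162 W/m

Q' = 162 W/m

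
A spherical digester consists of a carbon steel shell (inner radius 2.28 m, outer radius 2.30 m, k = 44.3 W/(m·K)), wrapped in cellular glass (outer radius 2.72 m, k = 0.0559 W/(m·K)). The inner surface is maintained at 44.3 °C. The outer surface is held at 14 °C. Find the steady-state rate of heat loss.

Q = 317 W

Series thermal resistances, inner to outer:
  R_carbon steel = (1/2.28 − 1/2.30)/(4πk) = 0.003814/(4π·44.3) = 6.851×10^-6 K/W
  R_cellular glass = (1/2.30 − 1/2.72)/(4πk) = 0.06714/(4π·0.0559) = 0.09557 K/W
ΣR = 6.851×10^-6 + 0.09557 = 0.09558 K/W
Q = ΔT/ΣR = (44.3 °C − 14 °C)/0.09558 = 317 W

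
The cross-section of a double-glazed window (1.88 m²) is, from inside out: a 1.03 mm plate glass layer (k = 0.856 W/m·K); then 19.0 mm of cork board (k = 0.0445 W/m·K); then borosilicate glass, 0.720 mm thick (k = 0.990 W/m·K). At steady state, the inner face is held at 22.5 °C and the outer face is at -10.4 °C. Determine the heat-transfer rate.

Series thermal resistances, inner to outer:
  R_plate glass = L/(kA) = 0.00103/(0.856·1.88) = 6.400×10^-4 K/W
  R_cork board = L/(kA) = 0.0190/(0.0445·1.88) = 0.2271 K/W
  R_borosilicate glass = L/(kA) = 7.20×10^-4/(0.990·1.88) = 3.868×10^-4 K/W
ΣR = 6.400×10^-4 + 0.2271 + 3.868×10^-4 = 0.2281 K/W
Q = ΔT/ΣR = (22.5 °C − -10.4 °C)/0.2281 = 144 W

Q = 144 W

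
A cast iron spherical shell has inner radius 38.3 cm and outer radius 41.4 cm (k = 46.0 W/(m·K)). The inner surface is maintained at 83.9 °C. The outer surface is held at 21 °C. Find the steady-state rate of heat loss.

Q = 186 kW

Q = 4πk·ΔT/(1/r₁ − 1/r₂) = 4π × 46.0 × 62.9 / (1/0.383 − 1/0.414) = 1.86×10^5 W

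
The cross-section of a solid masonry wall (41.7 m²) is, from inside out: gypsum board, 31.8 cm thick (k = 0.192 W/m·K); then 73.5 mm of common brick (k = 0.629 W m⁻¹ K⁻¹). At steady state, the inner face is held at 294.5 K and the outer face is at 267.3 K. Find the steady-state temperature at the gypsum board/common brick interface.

T = 269.09 K

Resistance network (inner→outer):
  R_gypsum board = L/(kA) = 0.318/(0.192·41.7) = 0.03972 K/W
  R_common brick = L/(kA) = 0.0735/(0.629·41.7) = 0.002802 K/W
ΣR = 0.03972 + 0.002802 = 0.04252 K/W
Q = ΔT/ΣR = (294.5 K − 267.3 K)/0.04252 = 639.7 W
From the inner boundary to the gypsum board/common brick interface, ΣR_partial = 0.03972 K/W.
T_interface = T_in − Q·ΣR_partial = 294.5 K − (639.7)(0.03972) = 269.09 K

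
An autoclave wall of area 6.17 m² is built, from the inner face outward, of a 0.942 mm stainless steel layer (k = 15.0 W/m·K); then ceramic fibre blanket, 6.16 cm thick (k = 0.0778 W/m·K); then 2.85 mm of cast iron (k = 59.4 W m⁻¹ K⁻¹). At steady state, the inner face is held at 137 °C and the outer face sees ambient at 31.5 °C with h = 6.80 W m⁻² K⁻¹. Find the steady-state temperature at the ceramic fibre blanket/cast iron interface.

Resistance network (inner→outer):
  R_stainless steel = L/(kA) = 9.42×10^-4/(15.0·6.17) = 1.018×10^-5 K/W
  R_ceramic fibre blanket = L/(kA) = 0.0616/(0.0778·6.17) = 0.1283 K/W
  R_cast iron = L/(kA) = 0.00285/(59.4·6.17) = 7.776×10^-6 K/W
  R_conv,out = 1/(hA) = 1/(6.80·6.17) = 0.02383 K/W
ΣR = 1.018×10^-5 + 0.1283 + 7.776×10^-6 + 0.02383 = 0.1521 K/W
Q = ΔT/ΣR = (137 °C − 31.5 °C)/0.1521 = 693.6 W
From the inner boundary to the ceramic fibre blanket/cast iron interface, ΣR_partial = 0.1283 K/W.
T_interface = T_in − Q·ΣR_partial = 137 °C − (693.6)(0.1283) = 48.0 °C

T = 48.0 °C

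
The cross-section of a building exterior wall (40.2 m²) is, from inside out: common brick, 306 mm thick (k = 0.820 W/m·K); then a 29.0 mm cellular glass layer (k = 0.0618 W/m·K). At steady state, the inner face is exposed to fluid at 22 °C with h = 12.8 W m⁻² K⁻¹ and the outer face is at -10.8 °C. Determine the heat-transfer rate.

Resistance network (inner→outer):
  R_conv,in = 1/(hA) = 1/(12.8·40.2) = 0.001943 K/W
  R_common brick = L/(kA) = 0.306/(0.820·40.2) = 0.009283 K/W
  R_cellular glass = L/(kA) = 0.0290/(0.0618·40.2) = 0.01167 K/W
ΣR = 0.001943 + 0.009283 + 0.01167 = 0.02290 K/W
Q = ΔT/ΣR = (22 °C − -10.8 °C)/0.02290 = 1430 W

Q = 1430 W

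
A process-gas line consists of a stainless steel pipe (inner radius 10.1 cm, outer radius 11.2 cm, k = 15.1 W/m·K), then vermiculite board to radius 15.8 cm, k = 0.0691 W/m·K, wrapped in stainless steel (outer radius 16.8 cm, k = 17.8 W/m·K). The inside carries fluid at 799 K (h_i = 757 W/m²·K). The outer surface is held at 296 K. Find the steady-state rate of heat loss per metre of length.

Q' = 632 W/m

Series thermal resistances, inner to outer:
  R'_conv,in = 1/(2πr h) = 1/(2π·0.101·757) = 0.002082 m·K/W
  R'_stainless steel = ln(0.112/0.101)/(2πk) = 0.1034/(2π·15.1) = 0.001090 m·K/W
  R'_vermiculite board = ln(0.158/0.112)/(2πk) = 0.3441/(2π·0.0691) = 0.7925 m·K/W
  R'_stainless steel = ln(0.168/0.158)/(2πk) = 0.06137/(2π·17.8) = 5.487×10^-4 m·K/W
ΣR = 0.002082 + 0.001090 + 0.7925 + 5.487×10^-4 = 0.7962 m·K/W
Q' = ΔT/ΣR = (799 K − 296 K)/0.7962 = 632 W/m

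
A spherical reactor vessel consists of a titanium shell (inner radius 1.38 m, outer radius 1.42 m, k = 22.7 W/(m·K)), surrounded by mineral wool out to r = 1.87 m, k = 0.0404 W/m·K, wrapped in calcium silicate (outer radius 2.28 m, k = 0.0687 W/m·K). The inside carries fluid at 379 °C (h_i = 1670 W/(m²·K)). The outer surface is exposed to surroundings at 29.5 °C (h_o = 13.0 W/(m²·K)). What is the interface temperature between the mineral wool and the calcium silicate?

Series thermal resistances, inner to outer:
  R_conv,in = 1/(4πr²h) = 1/(4π·1.38²·1670) = 2.502×10^-5 K/W
  R_titanium = (1/1.38 − 1/1.42)/(4πk) = 0.02041/(4π·22.7) = 7.156×10^-5 K/W
  R_mineral wool = (1/1.42 − 1/1.87)/(4πk) = 0.1695/(4π·0.0404) = 0.3338 K/W
  R_calcium silicate = (1/1.87 − 1/2.28)/(4πk) = 0.09616/(4π·0.0687) = 0.1114 K/W
  R_conv,out = 1/(4πr²h) = 1/(4π·2.28²·13.0) = 0.001178 K/W
ΣR = 2.502×10^-5 + 7.156×10^-5 + 0.3338 + 0.1114 + 0.001178 = 0.4465 K/W
Q = ΔT/ΣR = (379 °C − 29.5 °C)/0.4465 = 782.8 W
From the inner boundary to the mineral wool/calcium silicate interface, ΣR_partial = 0.3339 K/W.
T_interface = T_in − Q·ΣR_partial = 379 °C − (782.8)(0.3339) = 118 °C

T = 118 °C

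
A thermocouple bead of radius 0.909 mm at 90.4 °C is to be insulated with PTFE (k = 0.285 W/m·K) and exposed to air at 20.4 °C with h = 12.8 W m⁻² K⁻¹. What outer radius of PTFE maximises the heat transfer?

For a sphere, r_cr = 2k_ins/h = 2·0.285/12.8 = 0.0445 m = 4.45 cm

r_cr = 4.45 cm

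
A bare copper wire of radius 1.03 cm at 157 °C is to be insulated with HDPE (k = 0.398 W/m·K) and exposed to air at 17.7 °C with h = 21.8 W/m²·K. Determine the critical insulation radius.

r_cr = 1.83 cm

For a cylinder, r_cr = k_ins/h = 0.398/21.8 = 0.0183 m = 1.83 cm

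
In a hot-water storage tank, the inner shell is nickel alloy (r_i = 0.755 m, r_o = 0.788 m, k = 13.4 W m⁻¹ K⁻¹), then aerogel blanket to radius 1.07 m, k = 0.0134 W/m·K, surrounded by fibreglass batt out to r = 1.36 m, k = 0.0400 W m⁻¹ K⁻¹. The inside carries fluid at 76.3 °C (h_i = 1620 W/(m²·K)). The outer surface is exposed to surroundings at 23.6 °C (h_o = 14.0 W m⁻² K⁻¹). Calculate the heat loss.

Treat each layer as a resistance in series:
  R_conv,in = 1/(4πr²h) = 1/(4π·0.755²·1620) = 8.617×10^-5 K/W
  R_nickel alloy = (1/0.755 − 1/0.788)/(4πk) = 0.05547/(4π·13.4) = 3.294×10^-4 K/W
  R_aerogel blanket = (1/0.788 − 1/1.07)/(4πk) = 0.3345/(4π·0.0134) = 1.986 K/W
  R_fibreglass batt = (1/1.07 − 1/1.36)/(4πk) = 0.1993/(4π·0.0400) = 0.3965 K/W
  R_conv,out = 1/(4πr²h) = 1/(4π·1.36²·14.0) = 0.003073 K/W
ΣR = 8.617×10^-5 + 3.294×10^-4 + 1.986 + 0.3965 + 0.003073 = 2.386 K/W
Q = ΔT/ΣR = (76.3 °C − 23.6 °C)/2.386 = 22.1 W

Q = 22.1 W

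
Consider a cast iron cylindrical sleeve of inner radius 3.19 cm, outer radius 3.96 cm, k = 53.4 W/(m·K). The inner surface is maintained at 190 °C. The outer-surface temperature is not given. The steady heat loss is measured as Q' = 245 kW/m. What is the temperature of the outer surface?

Series resistances:
  R'_cast iron = ln(0.0396/0.0319)/(2πk) = 0.2162/(2π·53.4) = 6.444×10^-4 m·K/W
ΣR = 6.444×10^-4 m·K/W
ΔT = Q'·ΣR = 2.45×10^5 × 6.444×10^-4 = 157.9 K
Heat flows outward, so T_out = T_in − ΔT = 190 − 157.9 = 32.1 °C

T_out = 32.1 °C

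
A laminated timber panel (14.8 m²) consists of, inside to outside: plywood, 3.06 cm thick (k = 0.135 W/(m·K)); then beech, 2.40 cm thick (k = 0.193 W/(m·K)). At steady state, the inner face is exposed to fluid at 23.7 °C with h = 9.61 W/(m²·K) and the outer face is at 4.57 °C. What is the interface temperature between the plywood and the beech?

T = 9.80 °C

Resistance network (inner→outer):
  R_conv,in = 1/(hA) = 1/(9.61·14.8) = 0.007031 K/W
  R_plywood = L/(kA) = 0.0306/(0.135·14.8) = 0.01532 K/W
  R_beech = L/(kA) = 0.0240/(0.193·14.8) = 0.008402 K/W
ΣR = 0.007031 + 0.01532 + 0.008402 = 0.03075 K/W
Q = ΔT/ΣR = (23.7 °C − 4.57 °C)/0.03075 = 622.1 W
From the inner boundary to the plywood/beech interface, ΣR_partial = 0.02235 K/W.
T_interface = T_in − Q·ΣR_partial = 23.7 °C − (622.1)(0.02235) = 9.80 °C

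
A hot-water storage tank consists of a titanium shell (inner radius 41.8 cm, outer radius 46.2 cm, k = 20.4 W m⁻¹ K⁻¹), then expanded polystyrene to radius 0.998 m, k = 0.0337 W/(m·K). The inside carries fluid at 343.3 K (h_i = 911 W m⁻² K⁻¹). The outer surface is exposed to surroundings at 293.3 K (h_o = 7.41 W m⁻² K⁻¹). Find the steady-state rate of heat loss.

Resistance network (inner→outer):
  R_conv,in = 1/(4πr²h) = 1/(4π·0.418²·911) = 4.999×10^-4 K/W
  R_titanium = (1/0.418 − 1/0.462)/(4πk) = 0.2278/(4π·20.4) = 8.888×10^-4 K/W
  R_expanded polystyrene = (1/0.462 − 1/0.998)/(4πk) = 1.162/(4π·0.0337) = 2.745 K/W
  R_conv,out = 1/(4πr²h) = 1/(4π·0.998²·7.41) = 0.01078 K/W
ΣR = 4.999×10^-4 + 8.888×10^-4 + 2.745 + 0.01078 = 2.757 K/W
Q = ΔT/ΣR = (343.3 K − 293.3 K)/2.757 = 18.1 W

Q = 18.1 W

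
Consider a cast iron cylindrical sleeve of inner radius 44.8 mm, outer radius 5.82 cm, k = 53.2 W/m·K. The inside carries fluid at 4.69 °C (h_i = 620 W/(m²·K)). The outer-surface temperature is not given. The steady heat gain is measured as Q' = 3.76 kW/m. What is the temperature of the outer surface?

Series resistances:
  R'_conv,in = 1/(2πr h) = 1/(2π·0.0448·620) = 0.005730 m·K/W
  R'_cast iron = ln(0.0582/0.0448)/(2πk) = 0.2617/(2π·53.2) = 7.828×10^-4 m·K/W
ΣR = 0.006513 m·K/W
ΔT = Q'·ΣR = 3760 × 0.006513 = 24.49 K
Heat flows inward, so T_out = T_in + ΔT = 4.69 + 24.49 = 29.2 °C

T_out = 29.2 °C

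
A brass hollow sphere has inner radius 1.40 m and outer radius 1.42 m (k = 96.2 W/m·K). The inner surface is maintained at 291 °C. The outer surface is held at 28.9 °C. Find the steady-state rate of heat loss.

Q = 4πk·ΔT/(1/r₁ − 1/r₂) = 4π × 96.2 × 262.1 / (1/1.40 − 1/1.42) = 3.15×10^7 W

Q = 3.15×10^7 W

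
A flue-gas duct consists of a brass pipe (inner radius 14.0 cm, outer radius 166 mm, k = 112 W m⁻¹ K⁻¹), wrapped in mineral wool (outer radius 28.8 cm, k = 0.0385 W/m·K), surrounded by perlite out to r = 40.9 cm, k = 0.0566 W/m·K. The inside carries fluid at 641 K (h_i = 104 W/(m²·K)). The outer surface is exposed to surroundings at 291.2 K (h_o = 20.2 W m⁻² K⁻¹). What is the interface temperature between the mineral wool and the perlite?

Treat each layer as a resistance in series:
  R'_conv,in = 1/(2πr h) = 1/(2π·0.140·104) = 0.01093 m·K/W
  R'_brass = ln(0.166/0.140)/(2πk) = 0.1703/(2π·112) = 2.421×10^-4 m·K/W
  R'_mineral wool = ln(0.288/0.166)/(2πk) = 0.5510/(2π·0.0385) = 2.278 m·K/W
  R'_perlite = ln(0.409/0.288)/(2πk) = 0.3508/(2π·0.0566) = 0.9863 m·K/W
  R'_conv,out = 1/(2πr h) = 1/(2π·0.409·20.2) = 0.01926 m·K/W
ΣR = 0.01093 + 2.421×10^-4 + 2.278 + 0.9863 + 0.01926 = 3.295 m·K/W
Q' = ΔT/ΣR = (641 K − 291.2 K)/3.295 = 106.2 W/m
From the inner boundary to the mineral wool/perlite interface, ΣR_partial = 2.289 m·K/W.
T_interface = T_in − Q'·ΣR_partial = 641 K − (106.2)(2.289) = 398 K

T = 398 K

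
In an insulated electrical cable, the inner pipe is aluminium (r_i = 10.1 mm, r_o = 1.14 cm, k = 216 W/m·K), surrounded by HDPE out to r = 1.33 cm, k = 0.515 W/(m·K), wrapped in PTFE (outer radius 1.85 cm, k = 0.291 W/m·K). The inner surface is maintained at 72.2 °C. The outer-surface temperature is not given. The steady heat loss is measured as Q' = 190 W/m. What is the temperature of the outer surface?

Series resistances:
  R'_aluminium = ln(0.0114/0.0101)/(2πk) = 0.1211/(2π·216) = 8.921×10^-5 m·K/W
  R'_HDPE = ln(0.0133/0.0114)/(2πk) = 0.1542/(2π·0.515) = 0.04764 m·K/W
  R'_PTFE = ln(0.0185/0.0133)/(2πk) = 0.3300/(2π·0.291) = 0.1805 m·K/W
ΣR = 0.2282 m·K/W
ΔT = Q'·ΣR = 190 × 0.2282 = 43.36 K
Heat flows outward, so T_out = T_in − ΔT = 72.2 − 43.36 = 28.8 °C

T_out = 28.8 °C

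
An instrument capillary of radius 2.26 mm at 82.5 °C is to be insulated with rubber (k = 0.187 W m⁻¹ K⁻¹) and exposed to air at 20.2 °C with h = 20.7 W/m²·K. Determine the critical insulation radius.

r_cr = 0.903 cm

For a cylinder, r_cr = k_ins/h = 0.187/20.7 = 0.00903 m = 0.903 cm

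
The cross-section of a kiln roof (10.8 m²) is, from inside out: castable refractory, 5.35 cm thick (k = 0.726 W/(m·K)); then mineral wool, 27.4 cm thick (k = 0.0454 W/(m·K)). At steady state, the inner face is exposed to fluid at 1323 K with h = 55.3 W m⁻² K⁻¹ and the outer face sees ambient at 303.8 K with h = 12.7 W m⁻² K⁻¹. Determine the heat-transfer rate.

Series thermal resistances, inner to outer:
  R_conv,in = 1/(hA) = 1/(55.3·10.8) = 0.001674 K/W
  R_castable refractory = L/(kA) = 0.0535/(0.726·10.8) = 0.006823 K/W
  R_mineral wool = L/(kA) = 0.274/(0.0454·10.8) = 0.5588 K/W
  R_conv,out = 1/(hA) = 1/(12.7·10.8) = 0.007291 K/W
ΣR = 0.001674 + 0.006823 + 0.5588 + 0.007291 = 0.5746 K/W
Q = ΔT/ΣR = (1323 K − 303.8 K)/0.5746 = 1770 W

Q = 1770 W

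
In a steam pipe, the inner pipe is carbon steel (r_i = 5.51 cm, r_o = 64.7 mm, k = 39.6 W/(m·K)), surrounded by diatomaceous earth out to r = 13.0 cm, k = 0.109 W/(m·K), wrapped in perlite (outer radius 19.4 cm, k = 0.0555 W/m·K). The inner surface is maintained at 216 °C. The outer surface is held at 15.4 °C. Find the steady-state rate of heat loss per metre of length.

Q' = 92.5 W/m

Treat each layer as a resistance in series:
  R'_carbon steel = ln(0.0647/0.0551)/(2πk) = 0.1606/(2π·39.6) = 6.455×10^-4 m·K/W
  R'_diatomaceous earth = ln(0.130/0.0647)/(2πk) = 0.6978/(2π·0.109) = 1.019 m·K/W
  R'_perlite = ln(0.194/0.130)/(2πk) = 0.4003/(2π·0.0555) = 1.148 m·K/W
ΣR = 6.455×10^-4 + 1.019 + 1.148 = 2.168 m·K/W
Q' = ΔT/ΣR = (216 °C − 15.4 °C)/2.168 = 92.5 W/m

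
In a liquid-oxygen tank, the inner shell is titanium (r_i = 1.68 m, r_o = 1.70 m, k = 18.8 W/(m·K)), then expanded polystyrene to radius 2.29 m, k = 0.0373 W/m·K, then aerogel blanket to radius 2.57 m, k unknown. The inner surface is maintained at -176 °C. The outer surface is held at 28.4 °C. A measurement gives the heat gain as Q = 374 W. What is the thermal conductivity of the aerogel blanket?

ΣR = ΔT/Q = |-176 − 28.4|/374 = 0.5465 K/W
Known resistances:
  R_titanium = (1/1.68 − 1/1.70)/(4πk) = 0.007003/(4π·18.8) = 2.964×10^-5 K/W
  R_expanded polystyrene = (1/1.70 − 1/2.29)/(4πk) = 0.1516/(4π·0.0373) = 0.3233 K/W
R_aerogel blanket = ΣR − ΣR_known = 0.5465 − 0.3233 = 0.2232 K/W
(1/r₁−1/r₂)/(4πk) = 0.2232 ⇒ k = 0.04758/(4π·0.2232) = 0.0170 W/m·K

k = 0.0170 W/m·K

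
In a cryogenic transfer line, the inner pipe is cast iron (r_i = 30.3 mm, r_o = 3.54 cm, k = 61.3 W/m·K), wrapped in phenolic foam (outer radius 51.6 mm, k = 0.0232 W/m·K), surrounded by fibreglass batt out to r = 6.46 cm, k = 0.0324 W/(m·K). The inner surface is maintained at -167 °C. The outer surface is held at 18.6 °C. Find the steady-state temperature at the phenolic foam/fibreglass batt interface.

Resistance network (inner→outer):
  R'_cast iron = ln(0.0354/0.0303)/(2πk) = 0.1556/(2π·61.3) = 4.039×10^-4 m·K/W
  R'_phenolic foam = ln(0.0516/0.0354)/(2πk) = 0.3768/(2π·0.0232) = 2.585 m·K/W
  R'_fibreglass batt = ln(0.0646/0.0516)/(2πk) = 0.2247/(2π·0.0324) = 1.104 m·K/W
ΣR = 4.039×10^-4 + 2.585 + 1.104 = 3.689 m·K/W
Q' = ΔT/ΣR = (-167 °C − 18.6 °C)/3.689 = -50.31 W/m
From the inner boundary to the phenolic foam/fibreglass batt interface, ΣR_partial = 2.585 m·K/W.
T_interface = T_in − Q'·ΣR_partial = -167 °C − (-50.31)(2.585) = -36.9 °C

T = -36.9 °C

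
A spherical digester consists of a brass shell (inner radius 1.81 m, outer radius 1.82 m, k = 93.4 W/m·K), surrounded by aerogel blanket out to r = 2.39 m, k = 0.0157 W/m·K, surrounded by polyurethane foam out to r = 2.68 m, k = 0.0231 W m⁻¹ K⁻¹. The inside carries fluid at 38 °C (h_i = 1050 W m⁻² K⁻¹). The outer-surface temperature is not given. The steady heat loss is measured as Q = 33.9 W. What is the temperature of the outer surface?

Sum the resistances:
  R_conv,in = 1/(4πr²h) = 1/(4π·1.81²·1050) = 2.313×10^-5 K/W
  R_brass = (1/1.81 − 1/1.82)/(4πk) = 0.003036/(4π·93.4) = 2.586×10^-6 K/W
  R_aerogel blanket = (1/1.82 − 1/2.39)/(4πk) = 0.1310/(4π·0.0157) = 0.6642 K/W
  R_polyurethane foam = (1/2.39 − 1/2.68)/(4πk) = 0.04528/(4π·0.0231) = 0.1560 K/W
ΣR = 0.8202 K/W
ΔT = Q·ΣR = 33.9 × 0.8202 = 27.80 K
Heat flows outward, so T_out = T_in − ΔT = 38 − 27.80 = 10.2 °C

T_out = 10.2 °C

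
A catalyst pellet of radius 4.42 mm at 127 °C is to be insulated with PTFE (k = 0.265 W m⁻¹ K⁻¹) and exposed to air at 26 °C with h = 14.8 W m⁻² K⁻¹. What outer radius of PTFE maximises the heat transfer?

For a sphere, r_cr = 2k_ins/h = 2·0.265/14.8 = 0.0358 m = 3.58 cm

r_cr = 3.58 cm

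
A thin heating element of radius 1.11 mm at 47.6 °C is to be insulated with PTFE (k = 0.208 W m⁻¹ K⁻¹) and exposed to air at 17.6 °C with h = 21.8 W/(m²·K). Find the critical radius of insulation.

r_cr = 0.954 cm

For a cylinder, r_cr = k_ins/h = 0.208/21.8 = 0.00954 m = 0.954 cm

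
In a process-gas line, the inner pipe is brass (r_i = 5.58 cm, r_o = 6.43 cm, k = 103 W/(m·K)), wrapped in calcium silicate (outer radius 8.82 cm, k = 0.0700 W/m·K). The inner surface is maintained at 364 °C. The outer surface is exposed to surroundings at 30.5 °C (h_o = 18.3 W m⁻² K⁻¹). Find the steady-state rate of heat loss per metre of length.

Series thermal resistances, inner to outer:
  R'_brass = ln(0.0643/0.0558)/(2πk) = 0.1418/(2π·103) = 2.191×10^-4 m·K/W
  R'_calcium silicate = ln(0.0882/0.0643)/(2πk) = 0.3160/(2π·0.0700) = 0.7186 m·K/W
  R'_conv,out = 1/(2πr h) = 1/(2π·0.0882·18.3) = 0.09861 m·K/W
ΣR = 2.191×10^-4 + 0.7186 + 0.09861 = 0.8174 m·K/W
Q' = ΔT/ΣR = (364 °C − 30.5 °C)/0.8174 = 408 W/m

Q' = 408 W/m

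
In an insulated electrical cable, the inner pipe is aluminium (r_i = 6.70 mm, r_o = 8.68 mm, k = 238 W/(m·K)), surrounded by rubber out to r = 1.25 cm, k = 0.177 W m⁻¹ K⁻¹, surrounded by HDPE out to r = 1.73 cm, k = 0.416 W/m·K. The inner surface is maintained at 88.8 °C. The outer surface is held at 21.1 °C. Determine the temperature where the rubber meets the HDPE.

T = 39.7 °C

Series thermal resistances, inner to outer:
  R'_aluminium = ln(0.00868/0.00670)/(2πk) = 0.2589/(2π·238) = 1.731×10^-4 m·K/W
  R'_rubber = ln(0.0125/0.00868)/(2πk) = 0.3647/(2π·0.177) = 0.3279 m·K/W
  R'_HDPE = ln(0.0173/0.0125)/(2πk) = 0.3250/(2π·0.416) = 0.1243 m·K/W
ΣR = 1.731×10^-4 + 0.3279 + 0.1243 = 0.4524 m·K/W
Q' = ΔT/ΣR = (88.8 °C − 21.1 °C)/0.4524 = 149.6 W/m
From the inner boundary to the rubber/HDPE interface, ΣR_partial = 0.3281 m·K/W.
T_interface = T_in − Q'·ΣR_partial = 88.8 °C − (149.6)(0.3281) = 39.7 °C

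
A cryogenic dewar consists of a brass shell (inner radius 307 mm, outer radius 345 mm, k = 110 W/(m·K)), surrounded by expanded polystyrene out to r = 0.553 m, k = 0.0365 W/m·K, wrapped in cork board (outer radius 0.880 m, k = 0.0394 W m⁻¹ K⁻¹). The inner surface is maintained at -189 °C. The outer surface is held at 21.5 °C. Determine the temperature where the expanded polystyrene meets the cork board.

T = -55.0 °C

Series thermal resistances, inner to outer:
  R_brass = (1/0.307 − 1/0.345)/(4πk) = 0.3588/(4π·110) = 2.596×10^-4 K/W
  R_expanded polystyrene = (1/0.345 − 1/0.553)/(4πk) = 1.090/(4π·0.0365) = 2.377 K/W
  R_cork board = (1/0.553 − 1/0.880)/(4πk) = 0.6720/(4π·0.0394) = 1.357 K/W
ΣR = 2.596×10^-4 + 2.377 + 1.357 = 3.734 K/W
Q = ΔT/ΣR = (-189 °C − 21.5 °C)/3.734 = -56.37 W
From the inner boundary to the expanded polystyrene/cork board interface, ΣR_partial = 2.377 K/W.
T_interface = T_in − Q·ΣR_partial = -189 °C − (-56.37)(2.377) = -55.0 °C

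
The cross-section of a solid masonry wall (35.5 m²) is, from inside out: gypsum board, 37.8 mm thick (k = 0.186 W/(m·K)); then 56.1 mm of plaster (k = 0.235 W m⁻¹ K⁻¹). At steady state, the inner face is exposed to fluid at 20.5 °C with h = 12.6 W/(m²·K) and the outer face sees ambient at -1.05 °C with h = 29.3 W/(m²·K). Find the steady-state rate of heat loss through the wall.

Resistance network (inner→outer):
  R_conv,in = 1/(hA) = 1/(12.6·35.5) = 0.002236 K/W
  R_gypsum board = L/(kA) = 0.0378/(0.186·35.5) = 0.005725 K/W
  R_plaster = L/(kA) = 0.0561/(0.235·35.5) = 0.006725 K/W
  R_conv,out = 1/(hA) = 1/(29.3·35.5) = 9.614×10^-4 K/W
ΣR = 0.002236 + 0.005725 + 0.006725 + 9.614×10^-4 = 0.01565 K/W
Q = ΔT/ΣR = (20.5 °C − -1.05 °C)/0.01565 = 1380 W

Q = 1380 W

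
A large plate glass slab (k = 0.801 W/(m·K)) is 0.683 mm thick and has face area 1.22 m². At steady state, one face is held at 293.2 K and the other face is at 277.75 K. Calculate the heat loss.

Q = 22.1 kW

Q = kA·ΔT/L = 0.801 × 1.22 × |293.2 K − 277.75 K| / 6.83×10^-4 = 22100 W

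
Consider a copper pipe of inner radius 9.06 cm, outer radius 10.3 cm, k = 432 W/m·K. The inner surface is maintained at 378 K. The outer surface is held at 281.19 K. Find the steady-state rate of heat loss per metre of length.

Q' = 2050 kW/m

Q' = 2πk·ΔT/ln(r₂/r₁) = 2π × 432 × 96.81 / ln(0.103/0.0906) = 2.05×10^6 W/m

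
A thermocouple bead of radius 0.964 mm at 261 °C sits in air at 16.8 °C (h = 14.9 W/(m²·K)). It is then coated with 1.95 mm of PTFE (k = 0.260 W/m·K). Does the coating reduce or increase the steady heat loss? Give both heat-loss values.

increases: 0.0425 → 0.290 W

Critical radius for a sphere: r_cr = 2k/h = 0.0349 m = 3.49 cm.
Outer radius after coating: r₂ = 9.64×10^-4 + 0.00195 = 0.002914 m.
Since r₁ < r_cr and r₂ ≤ r_cr, the coating moves toward the maximum at r_cr — heat loss rises.
Bare: R = 1/(4πr₁²h) = 5747 K/W; Q = 244.2/5747 = 0.0425 W.
Coated: R = R_cond + R_conv = 841.4 K/W; Q = 244.2/841.4 = 0.290 W.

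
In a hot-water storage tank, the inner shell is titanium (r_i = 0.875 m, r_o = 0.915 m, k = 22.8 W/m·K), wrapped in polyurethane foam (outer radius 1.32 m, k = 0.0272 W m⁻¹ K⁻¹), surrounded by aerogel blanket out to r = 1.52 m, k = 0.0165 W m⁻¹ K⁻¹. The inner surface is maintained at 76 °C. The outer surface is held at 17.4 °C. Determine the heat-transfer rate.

Resistance network (inner→outer):
  R_titanium = (1/0.875 − 1/0.915)/(4πk) = 0.04996/(4π·22.8) = 1.744×10^-4 K/W
  R_polyurethane foam = (1/0.915 − 1/1.32)/(4πk) = 0.3353/(4π·0.0272) = 0.9810 K/W
  R_aerogel blanket = (1/1.32 − 1/1.52)/(4πk) = 0.09968/(4π·0.0165) = 0.4807 K/W
ΣR = 1.744×10^-4 + 0.9810 + 0.4807 = 1.462 K/W
Q = ΔT/ΣR = (76 °C − 17.4 °C)/1.462 = 40.1 W

Q = 40.1 W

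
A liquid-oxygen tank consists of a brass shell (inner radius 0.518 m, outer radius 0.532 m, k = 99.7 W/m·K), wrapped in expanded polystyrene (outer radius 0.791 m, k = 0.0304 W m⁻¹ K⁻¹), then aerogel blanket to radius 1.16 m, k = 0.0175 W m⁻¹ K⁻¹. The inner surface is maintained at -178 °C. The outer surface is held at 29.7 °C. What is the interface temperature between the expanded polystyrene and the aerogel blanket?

Treat each layer as a resistance in series:
  R_brass = (1/0.518 − 1/0.532)/(4πk) = 0.05080/(4π·99.7) = 4.055×10^-5 K/W
  R_expanded polystyrene = (1/0.532 − 1/0.791)/(4πk) = 0.6155/(4π·0.0304) = 1.611 K/W
  R_aerogel blanket = (1/0.791 − 1/1.16)/(4πk) = 0.4022/(4π·0.0175) = 1.829 K/W
ΣR = 4.055×10^-5 + 1.611 + 1.829 = 3.440 K/W
Q = ΔT/ΣR = (-178 °C − 29.7 °C)/3.440 = -60.38 W
From the inner boundary to the expanded polystyrene/aerogel blanket interface, ΣR_partial = 1.611 K/W.
T_interface = T_in − Q·ΣR_partial = -178 °C − (-60.38)(1.611) = -80.7 °C

T = -80.7 °C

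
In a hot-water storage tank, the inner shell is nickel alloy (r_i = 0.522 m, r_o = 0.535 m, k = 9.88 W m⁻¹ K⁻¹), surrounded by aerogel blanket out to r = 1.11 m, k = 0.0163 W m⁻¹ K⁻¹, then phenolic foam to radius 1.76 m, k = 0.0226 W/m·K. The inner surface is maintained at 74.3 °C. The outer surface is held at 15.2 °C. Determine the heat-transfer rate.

Resistance network (inner→outer):
  R_nickel alloy = (1/0.522 − 1/0.535)/(4πk) = 0.04655/(4π·9.88) = 3.749×10^-4 K/W
  R_aerogel blanket = (1/0.535 − 1/1.11)/(4πk) = 0.9683/(4π·0.0163) = 4.727 K/W
  R_phenolic foam = (1/1.11 − 1/1.76)/(4πk) = 0.3327/(4π·0.0226) = 1.172 K/W
ΣR = 3.749×10^-4 + 4.727 + 1.172 = 5.899 K/W
Q = ΔT/ΣR = (74.3 °C − 15.2 °C)/5.899 = 10.0 W

Q = 10.0 W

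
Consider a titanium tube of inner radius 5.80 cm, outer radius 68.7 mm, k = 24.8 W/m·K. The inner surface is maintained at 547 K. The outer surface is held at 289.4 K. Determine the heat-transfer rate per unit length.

Q' = 237 kW/m

Q' = 2πk·ΔT/ln(r₂/r₁) = 2π × 24.8 × 257.6 / ln(0.0687/0.0580) = 2.37×10^5 W/m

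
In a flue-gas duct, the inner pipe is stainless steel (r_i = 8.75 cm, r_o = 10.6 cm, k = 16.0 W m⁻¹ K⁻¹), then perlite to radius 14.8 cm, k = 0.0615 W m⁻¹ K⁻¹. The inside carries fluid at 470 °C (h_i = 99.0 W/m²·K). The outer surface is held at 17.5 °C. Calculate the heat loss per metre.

Q' = 512 W/m

Series thermal resistances, inner to outer:
  R'_conv,in = 1/(2πr h) = 1/(2π·0.0875·99.0) = 0.01837 m·K/W
  R'_stainless steel = ln(0.106/0.0875)/(2πk) = 0.1918/(2π·16.0) = 0.001908 m·K/W
  R'_perlite = ln(0.148/0.106)/(2πk) = 0.3338/(2π·0.0615) = 0.8638 m·K/W
ΣR = 0.01837 + 0.001908 + 0.8638 = 0.8841 m·K/W
Q' = ΔT/ΣR = (470 °C − 17.5 °C)/0.8841 = 512 W/m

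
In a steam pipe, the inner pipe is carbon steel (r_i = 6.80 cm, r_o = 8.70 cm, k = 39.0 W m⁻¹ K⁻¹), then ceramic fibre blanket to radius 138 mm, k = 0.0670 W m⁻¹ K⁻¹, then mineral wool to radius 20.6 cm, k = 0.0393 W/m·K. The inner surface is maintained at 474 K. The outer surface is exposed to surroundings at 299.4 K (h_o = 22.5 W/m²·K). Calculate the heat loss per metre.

Treat each layer as a resistance in series:
  R'_carbon steel = ln(0.0870/0.0680)/(2πk) = 0.2464/(2π·39.0) = 0.001006 m·K/W
  R'_ceramic fibre blanket = ln(0.138/0.0870)/(2πk) = 0.4613/(2π·0.0670) = 1.096 m·K/W
  R'_mineral wool = ln(0.206/0.138)/(2πk) = 0.4006/(2π·0.0393) = 1.622 m·K/W
  R'_conv,out = 1/(2πr h) = 1/(2π·0.206·22.5) = 0.03434 m·K/W
ΣR = 0.001006 + 1.096 + 1.622 + 0.03434 = 2.753 m·K/W
Q' = ΔT/ΣR = (474 K − 299.4 K)/2.753 = 63.4 W/m

Q' = 63.4 W/m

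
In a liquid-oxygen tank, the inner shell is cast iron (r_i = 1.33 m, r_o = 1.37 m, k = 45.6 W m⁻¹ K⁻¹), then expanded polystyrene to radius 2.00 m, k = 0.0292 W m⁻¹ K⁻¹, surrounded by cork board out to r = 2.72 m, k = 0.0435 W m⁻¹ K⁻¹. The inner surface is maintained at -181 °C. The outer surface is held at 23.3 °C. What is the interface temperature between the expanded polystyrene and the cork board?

T = -33.6 °C

Treat each layer as a resistance in series:
  R_cast iron = (1/1.33 − 1/1.37)/(4πk) = 0.02195/(4π·45.6) = 3.831×10^-5 K/W
  R_expanded polystyrene = (1/1.37 − 1/2.00)/(4πk) = 0.2299/(4π·0.0292) = 0.6266 K/W
  R_cork board = (1/2.00 − 1/2.72)/(4πk) = 0.1324/(4π·0.0435) = 0.2421 K/W
ΣR = 3.831×10^-5 + 0.6266 + 0.2421 = 0.8687 K/W
Q = ΔT/ΣR = (-181 °C − 23.3 °C)/0.8687 = -235.2 W
From the inner boundary to the expanded polystyrene/cork board interface, ΣR_partial = 0.6266 K/W.
T_interface = T_in − Q·ΣR_partial = -181 °C − (-235.2)(0.6266) = -33.6 °C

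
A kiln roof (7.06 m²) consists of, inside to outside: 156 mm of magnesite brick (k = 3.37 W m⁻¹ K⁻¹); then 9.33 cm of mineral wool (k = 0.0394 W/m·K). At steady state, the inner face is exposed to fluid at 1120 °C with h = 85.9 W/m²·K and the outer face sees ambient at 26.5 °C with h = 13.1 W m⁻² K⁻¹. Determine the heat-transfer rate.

Series thermal resistances, inner to outer:
  R_conv,in = 1/(hA) = 1/(85.9·7.06) = 0.001649 K/W
  R_magnesite brick = L/(kA) = 0.156/(3.37·7.06) = 0.006557 K/W
  R_mineral wool = L/(kA) = 0.0933/(0.0394·7.06) = 0.3354 K/W
  R_conv,out = 1/(hA) = 1/(13.1·7.06) = 0.01081 K/W
ΣR = 0.001649 + 0.006557 + 0.3354 + 0.01081 = 0.3544 K/W
Q = ΔT/ΣR = (1120 °C − 26.5 °C)/0.3544 = 3090 W

Q = 3.09 kW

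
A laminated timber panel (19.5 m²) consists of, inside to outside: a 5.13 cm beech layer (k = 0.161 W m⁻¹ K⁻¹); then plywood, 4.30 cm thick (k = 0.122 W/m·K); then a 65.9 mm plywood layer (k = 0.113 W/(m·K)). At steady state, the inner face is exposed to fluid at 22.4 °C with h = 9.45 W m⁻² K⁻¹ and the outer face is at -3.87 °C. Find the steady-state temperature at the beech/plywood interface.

T = 14.2 °C

Series thermal resistances, inner to outer:
  R_conv,in = 1/(hA) = 1/(9.45·19.5) = 0.005427 K/W
  R_beech = L/(kA) = 0.0513/(0.161·19.5) = 0.01634 K/W
  R_plywood = L/(kA) = 0.0430/(0.122·19.5) = 0.01807 K/W
  R_plywood = L/(kA) = 0.0659/(0.113·19.5) = 0.02991 K/W
ΣR = 0.005427 + 0.01634 + 0.01807 + 0.02991 = 0.06975 K/W
Q = ΔT/ΣR = (22.4 °C − -3.87 °C)/0.06975 = 376.6 W
From the inner boundary to the beech/plywood interface, ΣR_partial = 0.02177 K/W.
T_interface = T_in − Q·ΣR_partial = 22.4 °C − (376.6)(0.02177) = 14.2 °C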